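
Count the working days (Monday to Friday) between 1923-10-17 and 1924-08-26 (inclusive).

225

1923-10-17 is a Wednesday.
That's 315 days from start to end, counting both.
315 = 7 × 45, so the span is exactly 45 full weeks.
Each full week contributes 5 weekdays (Mon–Fri): 45 × 5 = 225.
Total: 225.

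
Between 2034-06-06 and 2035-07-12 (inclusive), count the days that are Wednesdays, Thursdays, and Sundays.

173

2034-06-06 is a Tuesday.
From 2034-06-06 to 2035-07-12 is 402 days inclusive.
402 = 7 × 57 + 3, so there are 57 full weeks plus 3 extra days.
Each full week contributes 3 days from the set (Wed, Thu, Sun): 57 × 3 = 171.
The 3 extra days are Tuesday, Wednesday, Thursday — 2 of them qualify.
Total: 171 + 2 = 173.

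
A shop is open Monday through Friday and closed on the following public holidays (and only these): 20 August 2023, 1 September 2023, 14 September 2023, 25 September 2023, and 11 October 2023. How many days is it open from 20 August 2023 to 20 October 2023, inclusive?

41

20 August 2023 is a Sunday.
That's 62 days from start to end, counting both.
62 = 7 × 8 + 6, so there are 8 full weeks plus 6 extra days.
Each full week contributes 5 weekdays (Mon–Fri): 8 × 5 = 40.
The 6 extra days are Sun, Mon, Tue, Wed, Thu, Fri — 5 of them qualify.
Total: 40 + 5 = 45.
Holidays: 20 August 2023 (Sun); 1 September 2023 (Fri); 14 September 2023 (Thu); 25 September 2023 (Mon); 11 October 2023 (Wed).
4 of the 5 holidays fall on weekdays; the rest are weekends and were already excluded.
Business days: 45 − 4 = 41.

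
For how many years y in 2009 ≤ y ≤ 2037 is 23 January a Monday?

Day of week of January 23 in each year:
2009: Fri, 2010: Sat, 2011: Sun, 2012: Mon ✓, 2013: Wed, 2014: Thu, 2015: Fri, 2016: Sat, 2017: Mon ✓, 2018: Tue, 2019: Wed, 2020: Thu, 2021: Sat, 2022: Sun, 2023: Mon ✓, 2024: Tue, 2025: Thu, 2026: Fri, 2027: Sat, 2028: Sun, 2029: Tue, 2030: Wed, 2031: Thu, 2032: Fri, 2033: Sun, 2034: Mon ✓, 2035: Tue, 2036: Wed, 2037: Fri
Mondays: 2012, 2017, 2023, 2034.

4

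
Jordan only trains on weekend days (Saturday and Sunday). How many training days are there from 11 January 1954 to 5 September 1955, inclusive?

172

11 January 1954 is a Monday.
From 11 January 1954 to 5 September 1955 is 603 days inclusive.
603 = 7 × 86 + 1, so there are 86 full weeks plus 1 extra day.
Each full week contributes 2 weekend days (Sat, Sun): 86 × 2 = 172.
The 1 extra day is Monday — none qualify.
Total: 172 + 0 = 172.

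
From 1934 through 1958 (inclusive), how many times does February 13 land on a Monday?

Day of week of February 13 in each year:
1934: Tue, 1935: Wed, 1936: Thu, 1937: Sat, 1938: Sun, 1939: Mon ✓, 1940: Tue, 1941: Thu, 1942: Fri, 1943: Sat, 1944: Sun, 1945: Tue, 1946: Wed, 1947: Thu, 1948: Fri, 1949: Sun, 1950: Mon ✓, 1951: Tue, 1952: Wed, 1953: Fri, 1954: Sat, 1955: Sun, 1956: Mon ✓, 1957: Wed, 1958: Thu
Mondays: 1939, 1950, 1956.

3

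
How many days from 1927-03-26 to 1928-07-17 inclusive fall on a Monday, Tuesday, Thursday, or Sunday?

275

1927-03-26 is a Saturday.
That's 480 days from start to end, counting both.
480 = 7 × 68 + 4, so there are 68 full weeks plus 4 extra days.
Each full week contributes 4 days from the set (Mon, Tue, Thu, Sun): 68 × 4 = 272.
The 4 extra days are Sat, Sun, Mon, Tue — 3 of them qualify.
Total: 272 + 3 = 275.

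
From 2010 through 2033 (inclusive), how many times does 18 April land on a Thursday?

4

Day of week of April 18 in each year:
2010: Sun, 2011: Mon, 2012: Wed, 2013: Thu ✓, 2014: Fri, 2015: Sat, 2016: Mon, 2017: Tue, 2018: Wed, 2019: Thu ✓, 2020: Sat, 2021: Sun, 2022: Mon, 2023: Tue, 2024: Thu ✓, 2025: Fri, 2026: Sat, 2027: Sun, 2028: Tue, 2029: Wed, 2030: Thu ✓, 2031: Fri, 2032: Sun, 2033: Mon
Thursdays: 2013, 2019, 2024, 2030.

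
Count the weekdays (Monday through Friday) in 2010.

261

Jan 1, 2010 is a Friday.
That's 365 days from start to end, counting both.
365 = 7 × 52 + 1, so there are 52 full weeks plus 1 extra day.
Each full week contributes 5 weekdays (Mon–Fri): 52 × 5 = 260.
The 1 extra day is Fri — 1 of them qualifies.
Total: 260 + 1 = 261.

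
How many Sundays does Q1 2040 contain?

January 1, 2040 is a Sunday.
From January 1, 2040 to March 31, 2040 is 91 days inclusive.
91 = 7 × 13, so the span is exactly 13 full weeks.
Each full week contributes one Sunday: 13 so far.

13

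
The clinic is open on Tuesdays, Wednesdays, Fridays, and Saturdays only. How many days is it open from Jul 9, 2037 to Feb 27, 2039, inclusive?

342

Jul 9, 2037 is a Thursday.
From Jul 9, 2037 to Feb 27, 2039 is 599 days inclusive.
599 = 7 × 85 + 4, so there are 85 full weeks plus 4 extra days.
Each full week contributes 4 days from the set (Tue, Wed, Fri, Sat): 85 × 4 = 340.
The 4 extra days are Thursday, Friday, Saturday, Sunday — 2 of them qualify.
Total: 340 + 2 = 342.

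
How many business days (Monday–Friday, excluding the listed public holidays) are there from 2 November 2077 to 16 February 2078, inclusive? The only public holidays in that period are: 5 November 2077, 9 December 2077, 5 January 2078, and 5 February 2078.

74 business days

2 November 2077 is a Tuesday.
From 2 November 2077 to 16 February 2078 is 107 days inclusive.
107 = 7 × 15 + 2, so there are 15 full weeks plus 2 extra days.
Each full week contributes 5 weekdays (Mon–Fri): 15 × 5 = 75.
The 2 extra days are Tuesday, Wednesday — 2 of them qualify.
Total: 75 + 2 = 77.
Holidays: 5 November 2077 (Fri); 9 December 2077 (Thu); 5 January 2078 (Wed); 5 February 2078 (Sat).
3 of the 4 holidays fall on weekdays; the rest are weekends and were already excluded.
Business days: 77 − 3 = 74.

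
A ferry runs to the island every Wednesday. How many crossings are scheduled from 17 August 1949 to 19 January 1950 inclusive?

23

17 August 1949 is a Wednesday.
The range spans 156 days (inclusive of both endpoints).
156 = 7 × 22 + 2, so there are 22 full weeks plus 2 extra days.
Each full week contributes one Wednesday: 22 so far.
The 2 extra days are Wed, Thu — 1 of them qualifies.
Total: 22 + 1 = 23.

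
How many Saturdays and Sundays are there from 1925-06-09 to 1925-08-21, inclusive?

1925-06-09 is a Tuesday.
The range spans 74 days (inclusive of both endpoints).
74 = 7 × 10 + 4, so there are 10 full weeks plus 4 extra days.
Each full week contributes 2 weekend days (Sat, Sun): 10 × 2 = 20.
The 4 extra days are Tue, Wed, Thu, Fri — none qualify.
Total: 20 + 0 = 20.

20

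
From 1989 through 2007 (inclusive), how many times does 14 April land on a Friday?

Day of week of April 14 in each year:
1989: Fri ✓, 1990: Sat, 1991: Sun, 1992: Tue, 1993: Wed, 1994: Thu, 1995: Fri ✓, 1996: Sun, 1997: Mon, 1998: Tue, 1999: Wed, 2000: Fri ✓, 2001: Sat, 2002: Sun, 2003: Mon, 2004: Wed, 2005: Thu, 2006: Fri ✓, 2007: Sat
Fridays: 1989, 1995, 2000, 2006.

4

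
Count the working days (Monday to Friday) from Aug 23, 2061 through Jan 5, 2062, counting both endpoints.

98

Aug 23, 2061 is a Tuesday.
The range spans 136 days (inclusive of both endpoints).
136 = 7 × 19 + 3, so there are 19 full weeks plus 3 extra days.
Each full week contributes 5 weekdays (Mon–Fri): 19 × 5 = 95.
The 3 extra days are Tue, Wed, Thu — 3 of them qualify.
Total: 95 + 3 = 98.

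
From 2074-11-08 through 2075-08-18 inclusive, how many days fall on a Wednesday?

2074-11-08 is a Thursday.
From 2074-11-08 to 2075-08-18 is 284 days inclusive.
284 = 7 × 40 + 4, so there are 40 full weeks plus 4 extra days.
Each full week contributes one Wednesday: 40 so far.
The 4 extra days are Thursday, Friday, Saturday, Sunday — none qualify.
Total: 40 + 0 = 40.

40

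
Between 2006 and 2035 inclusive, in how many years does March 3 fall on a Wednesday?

4

Day of week of March 3 in each year:
2006: Fri, 2007: Sat, 2008: Mon, 2009: Tue, 2010: Wed ✓, 2011: Thu, 2012: Sat, 2013: Sun, 2014: Mon, 2015: Tue, 2016: Thu, 2017: Fri, 2018: Sat, 2019: Sun, 2020: Tue, 2021: Wed ✓, 2022: Thu, 2023: Fri, 2024: Sun, 2025: Mon, 2026: Tue, 2027: Wed ✓, 2028: Fri, 2029: Sat, 2030: Sun, 2031: Mon, 2032: Wed ✓, 2033: Thu, 2034: Fri, 2035: Sat
Wednesdays: 2010, 2021, 2027, 2032.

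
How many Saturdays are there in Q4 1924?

13

Oct 1, 1924 is a Wednesday.
The range spans 92 days (inclusive of both endpoints).
92 = 7 × 13 + 1, so there are 13 full weeks plus 1 extra day.
Each full week contributes one Saturday: 13 so far.
The 1 extra day is Wednesday — none qualify.
Total: 13 + 0 = 13.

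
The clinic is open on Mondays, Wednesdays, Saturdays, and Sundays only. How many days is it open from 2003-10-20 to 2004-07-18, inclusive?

2003-10-20 is a Monday.
The range spans 273 days (inclusive of both endpoints).
273 = 7 × 39, so the span is exactly 39 full weeks.
Each full week contributes 4 days from the set (Mon, Wed, Sat, Sun): 39 × 4 = 156.
Total: 156.

156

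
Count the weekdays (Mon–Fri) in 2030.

2030-01-01 is a Tuesday.
The range spans 365 days (inclusive of both endpoints).
365 = 7 × 52 + 1, so there are 52 full weeks plus 1 extra day.
Each full week contributes 5 weekdays (Mon–Fri): 52 × 5 = 260.
The 1 extra day is Tue — 1 of them qualifies.
Total: 260 + 1 = 261.

261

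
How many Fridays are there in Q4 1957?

13

1 October 1957 is a Tuesday.
From 1 October 1957 to 31 December 1957 is 92 days inclusive.
92 = 7 × 13 + 1, so there are 13 full weeks plus 1 extra day.
Each full week contributes one Friday: 13 so far.
The 1 extra day is Tue — none qualify.
Total: 13 + 0 = 13.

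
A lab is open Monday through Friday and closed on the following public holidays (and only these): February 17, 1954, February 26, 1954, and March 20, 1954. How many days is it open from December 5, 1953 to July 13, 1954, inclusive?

155 working days

December 5, 1953 is a Saturday.
From December 5, 1953 to July 13, 1954 is 221 days inclusive.
221 = 7 × 31 + 4, so there are 31 full weeks plus 4 extra days.
Each full week contributes 5 weekdays (Mon–Fri): 31 × 5 = 155.
The 4 extra days are Saturday, Sunday, Monday, Tuesday — 2 of them qualify.
Total: 155 + 2 = 157.
Holidays: February 17, 1954 (Wed); February 26, 1954 (Fri); March 20, 1954 (Sat).
2 of the 3 holidays fall on weekdays; the rest are weekends and were already excluded.
Business days: 157 − 2 = 155.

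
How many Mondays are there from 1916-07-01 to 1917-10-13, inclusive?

1916-07-01 is a Saturday.
From 1916-07-01 to 1917-10-13 is 470 days inclusive.
470 = 7 × 67 + 1, so there are 67 full weeks plus 1 extra day.
Each full week contributes one Monday: 67 so far.
The 1 extra day is Saturday — none qualify.
Total: 67 + 0 = 67.

67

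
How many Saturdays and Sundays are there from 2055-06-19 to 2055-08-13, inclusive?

2055-06-19 is a Saturday.
That's 56 days from start to end, counting both.
56 = 7 × 8, so the span is exactly 8 full weeks.
Each full week contributes 2 weekend days (Sat, Sun): 8 × 2 = 16.
Total: 16.

16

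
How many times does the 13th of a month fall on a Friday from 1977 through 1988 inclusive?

21

Friday-the-13ths by year:
1977: May
1978: Jan, Oct
1979: Apr, Jul
1980: Jun
1981: Feb, Mar, Nov
1982: Aug
1983: May
1984: Jan, Apr, Jul
1985: Sep, Dec
1986: Jun
1987: Feb, Mar, Nov
1988: May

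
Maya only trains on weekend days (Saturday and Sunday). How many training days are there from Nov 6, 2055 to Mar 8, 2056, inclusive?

36

Nov 6, 2055 is a Saturday.
The range spans 124 days (inclusive of both endpoints).
124 = 7 × 17 + 5, so there are 17 full weeks plus 5 extra days.
Each full week contributes 2 weekend days (Sat, Sun): 17 × 2 = 34.
The 5 extra days are Sat, Sun, Mon, Tue, Wed — 2 of them qualify.
Total: 34 + 2 = 36.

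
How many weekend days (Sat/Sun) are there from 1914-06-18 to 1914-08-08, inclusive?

15

1914-06-18 is a Thursday.
From 1914-06-18 to 1914-08-08 is 52 days inclusive.
52 = 7 × 7 + 3, so there are 7 full weeks plus 3 extra days.
Each full week contributes 2 weekend days (Sat, Sun): 7 × 2 = 14.
The 3 extra days are Thu, Fri, Sat — 1 of them qualifies.
Total: 14 + 1 = 15.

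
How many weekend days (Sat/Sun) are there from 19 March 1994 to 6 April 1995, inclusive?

110

19 March 1994 is a Saturday.
From 19 March 1994 to 6 April 1995 is 384 days inclusive.
384 = 7 × 54 + 6, so there are 54 full weeks plus 6 extra days.
Each full week contributes 2 weekend days (Sat, Sun): 54 × 2 = 108.
The 6 extra days are Sat, Sun, Mon, Tue, Wed, Thu — 2 of them qualify.
Total: 108 + 2 = 110.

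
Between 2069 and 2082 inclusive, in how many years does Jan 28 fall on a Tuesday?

3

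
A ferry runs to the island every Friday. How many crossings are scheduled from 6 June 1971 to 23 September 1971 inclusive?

15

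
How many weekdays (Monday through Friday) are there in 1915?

261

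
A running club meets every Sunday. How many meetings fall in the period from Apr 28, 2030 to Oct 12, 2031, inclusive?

Apr 28, 2030 is a Sunday.
From Apr 28, 2030 to Oct 12, 2031 is 533 days inclusive.
533 = 7 × 76 + 1, so there are 76 full weeks plus 1 extra day.
Each full week contributes one Sunday: 76 so far.
The 1 extra day is Sunday — 1 of them qualifies.
Total: 76 + 1 = 77.

77 Sundays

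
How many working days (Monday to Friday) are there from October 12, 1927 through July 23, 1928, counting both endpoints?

204 weekdays

October 12, 1927 is a Wednesday.
That's 286 days from start to end, counting both.
286 = 7 × 40 + 6, so there are 40 full weeks plus 6 extra days.
Each full week contributes 5 weekdays (Mon–Fri): 40 × 5 = 200.
The 6 extra days are Wed, Thu, Fri, Sat, Sun, Mon — 4 of them qualify.
Total: 200 + 4 = 204.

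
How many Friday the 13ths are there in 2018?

2

The 13th falls on a Friday when the month's 13th has weekday Fri.
Jan 13 is Sat; Feb 13 is Tue; Mar 13 is Tue; Apr 13 is Fri ✓; May 13 is Sun; Jun 13 is Wed; Jul 13 is Fri ✓; Aug 13 is Mon; Sep 13 is Thu; Oct 13 is Sat; Nov 13 is Tue; Dec 13 is Thu.
Friday the 13ths: Apr, Jul.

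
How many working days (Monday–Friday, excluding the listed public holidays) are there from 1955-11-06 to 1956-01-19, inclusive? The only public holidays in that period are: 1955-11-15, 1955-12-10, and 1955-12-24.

1955-11-06 is a Sunday.
From 1955-11-06 to 1956-01-19 is 75 days inclusive.
75 = 7 × 10 + 5, so there are 10 full weeks plus 5 extra days.
Each full week contributes 5 weekdays (Mon–Fri): 10 × 5 = 50.
The 5 extra days are Sun, Mon, Tue, Wed, Thu — 4 of them qualify.
Total: 50 + 4 = 54.
Holidays: 1955-11-15 (Tue); 1955-12-10 (Sat); 1955-12-24 (Sat).
1 of the 3 holidays fall on weekdays; the rest are weekends and were already excluded.
Business days: 54 − 1 = 53.

53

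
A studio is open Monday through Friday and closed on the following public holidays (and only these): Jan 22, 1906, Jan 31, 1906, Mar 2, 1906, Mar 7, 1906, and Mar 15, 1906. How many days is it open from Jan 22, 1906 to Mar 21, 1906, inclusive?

Jan 22, 1906 is a Monday.
That's 59 days from start to end, counting both.
59 = 7 × 8 + 3, so there are 8 full weeks plus 3 extra days.
Each full week contributes 5 weekdays (Mon–Fri): 8 × 5 = 40.
The 3 extra days are Monday, Tuesday, Wednesday — 3 of them qualify.
Total: 40 + 3 = 43.
Holidays: Jan 22, 1906 (Mon); Jan 31, 1906 (Wed); Mar 2, 1906 (Fri); Mar 7, 1906 (Wed); Mar 15, 1906 (Thu).
All 5 holidays fall on weekdays, so subtract 5.
Business days: 43 − 5 = 38.

38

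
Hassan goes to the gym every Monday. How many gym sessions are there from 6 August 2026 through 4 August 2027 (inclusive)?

52

6 August 2026 is a Thursday.
From 6 August 2026 to 4 August 2027 is 364 days inclusive.
364 = 7 × 52, so the span is exactly 52 full weeks.
Each full week contributes one Monday: 52 so far.
Total: 52.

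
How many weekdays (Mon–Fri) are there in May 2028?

23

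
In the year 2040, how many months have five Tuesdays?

4

A month has five Tuesdays exactly when Tuesday falls within its first (length − 28) days.
Jan: 31 days, starts Sun → 5 of Sun, Mon, Tue ✓
Feb: 29 days, starts Wed → 5 of Wed
Mar: 31 days, starts Thu → 5 of Thu, Fri, Sat
Apr: 30 days, starts Sun → 5 of Sun, Mon
May: 31 days, starts Tue → 5 of Tue, Wed, Thu ✓
Jun: 30 days, starts Fri → 5 of Fri, Sat
Jul: 31 days, starts Sun → 5 of Sun, Mon, Tue ✓
Aug: 31 days, starts Wed → 5 of Wed, Thu, Fri
Sep: 30 days, starts Sat → 5 of Sat, Sun
Oct: 31 days, starts Mon → 5 of Mon, Tue, Wed ✓
Nov: 30 days, starts Thu → 5 of Thu, Fri
Dec: 31 days, starts Sat → 5 of Sat, Sun, Mon
Months with five Tuesdays: Jan, May, Jul, Oct.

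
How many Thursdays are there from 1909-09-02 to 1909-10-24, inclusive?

1909-09-02 is a Thursday.
The range spans 53 days (inclusive of both endpoints).
53 = 7 × 7 + 4, so there are 7 full weeks plus 4 extra days.
Each full week contributes one Thursday: 7 so far.
The 4 extra days are Thu, Fri, Sat, Sun — 1 of them qualifies.
Total: 7 + 1 = 8.

8 Thursdays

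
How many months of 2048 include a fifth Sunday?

A month has five Sundays exactly when Sunday falls within its first (length − 28) days.
Jan: 31 days, starts Wed → 5 of Wed, Thu, Fri
Feb: 29 days, starts Sat → 5 of Sat
Mar: 31 days, starts Sun → 5 of Sun, Mon, Tue ✓
Apr: 30 days, starts Wed → 5 of Wed, Thu
May: 31 days, starts Fri → 5 of Fri, Sat, Sun ✓
Jun: 30 days, starts Mon → 5 of Mon, Tue
Jul: 31 days, starts Wed → 5 of Wed, Thu, Fri
Aug: 31 days, starts Sat → 5 of Sat, Sun, Mon ✓
Sep: 30 days, starts Tue → 5 of Tue, Wed
Oct: 31 days, starts Thu → 5 of Thu, Fri, Sat
Nov: 30 days, starts Sun → 5 of Sun, Mon ✓
Dec: 31 days, starts Tue → 5 of Tue, Wed, Thu
Months with five Sundays: Mar, May, Aug, Nov.

4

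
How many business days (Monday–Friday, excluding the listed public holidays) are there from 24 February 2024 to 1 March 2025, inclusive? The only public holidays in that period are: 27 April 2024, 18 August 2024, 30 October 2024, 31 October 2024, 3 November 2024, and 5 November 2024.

24 February 2024 is a Saturday.
From 24 February 2024 to 1 March 2025 is 372 days inclusive.
372 = 7 × 53 + 1, so there are 53 full weeks plus 1 extra day.
Each full week contributes 5 weekdays (Mon–Fri): 53 × 5 = 265.
The 1 extra day is Sat — none qualify.
Total: 265 + 0 = 265.
Holidays: 27 April 2024 (Sat); 18 August 2024 (Sun); 30 October 2024 (Wed); 31 October 2024 (Thu); 3 November 2024 (Sun); 5 November 2024 (Tue).
3 of the 6 holidays fall on weekdays; the rest are weekends and were already excluded.
Business days: 265 − 3 = 262.

262 business days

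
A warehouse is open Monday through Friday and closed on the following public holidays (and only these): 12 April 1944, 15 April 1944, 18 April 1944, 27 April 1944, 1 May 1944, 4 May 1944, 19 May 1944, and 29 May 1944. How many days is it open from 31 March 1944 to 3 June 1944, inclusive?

31 March 1944 is a Friday.
From 31 March 1944 to 3 June 1944 is 65 days inclusive.
65 = 7 × 9 + 2, so there are 9 full weeks plus 2 extra days.
Each full week contributes 5 weekdays (Mon–Fri): 9 × 5 = 45.
The 2 extra days are Fri, Sat — 1 of them qualifies.
Total: 45 + 1 = 46.
Holidays: 12 April 1944 (Wed); 15 April 1944 (Sat); 18 April 1944 (Tue); 27 April 1944 (Thu); 1 May 1944 (Mon); 4 May 1944 (Thu); 19 May 1944 (Fri); 29 May 1944 (Mon).
7 of the 8 holidays fall on weekdays; the rest are weekends and were already excluded.
Business days: 46 − 7 = 39.

39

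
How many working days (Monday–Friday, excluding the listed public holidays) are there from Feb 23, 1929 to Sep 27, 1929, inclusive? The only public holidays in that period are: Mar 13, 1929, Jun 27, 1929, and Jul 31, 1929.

152 working days

Feb 23, 1929 is a Saturday.
From Feb 23, 1929 to Sep 27, 1929 is 217 days inclusive.
217 = 7 × 31, so the span is exactly 31 full weeks.
Each full week contributes 5 weekdays (Mon–Fri): 31 × 5 = 155.
Holidays: Mar 13, 1929 (Wed); Jun 27, 1929 (Thu); Jul 31, 1929 (Wed).
All 3 holidays fall on weekdays, so subtract 3.
Business days: 155 − 3 = 152.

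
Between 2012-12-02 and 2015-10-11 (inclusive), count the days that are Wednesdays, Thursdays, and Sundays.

448

2012-12-02 is a Sunday.
That's 1044 days from start to end, counting both.
1044 = 7 × 149 + 1, so there are 149 full weeks plus 1 extra day.
Each full week contributes 3 days from the set (Wed, Thu, Sun): 149 × 3 = 447.
The 1 extra day is Sunday — 1 of them qualifies.
Total: 447 + 1 = 448.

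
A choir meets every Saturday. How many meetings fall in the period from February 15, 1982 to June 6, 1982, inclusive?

February 15, 1982 is a Monday.
The range spans 112 days (inclusive of both endpoints).
112 = 7 × 16, so the span is exactly 16 full weeks.
Each full week contributes one Saturday: 16 so far.
Total: 16.

16 Saturdays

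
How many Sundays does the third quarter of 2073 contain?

13

1 July 2073 is a Saturday.
That's 92 days from start to end, counting both.
92 = 7 × 13 + 1, so there are 13 full weeks plus 1 extra day.
Each full week contributes one Sunday: 13 so far.
The 1 extra day is Saturday — none qualify.
Total: 13 + 0 = 13.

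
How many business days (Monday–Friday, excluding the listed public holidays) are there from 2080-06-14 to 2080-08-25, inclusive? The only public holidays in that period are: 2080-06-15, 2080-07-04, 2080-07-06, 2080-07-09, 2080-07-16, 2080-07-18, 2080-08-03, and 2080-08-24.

2080-06-14 is a Friday.
The range spans 73 days (inclusive of both endpoints).
73 = 7 × 10 + 3, so there are 10 full weeks plus 3 extra days.
Each full week contributes 5 weekdays (Mon–Fri): 10 × 5 = 50.
The 3 extra days are Fri, Sat, Sun — 1 of them qualifies.
Total: 50 + 1 = 51.
Holidays: 2080-06-15 (Sat); 2080-07-04 (Thu); 2080-07-06 (Sat); 2080-07-09 (Tue); 2080-07-16 (Tue); 2080-07-18 (Thu); 2080-08-03 (Sat); 2080-08-24 (Sat).
4 of the 8 holidays fall on weekdays; the rest are weekends and were already excluded.
Business days: 51 − 4 = 47.

47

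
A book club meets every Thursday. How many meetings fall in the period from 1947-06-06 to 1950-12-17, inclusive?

184 Thursdays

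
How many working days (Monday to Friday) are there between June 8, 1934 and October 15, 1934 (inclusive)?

June 8, 1934 is a Friday.
From June 8, 1934 to October 15, 1934 is 130 days inclusive.
130 = 7 × 18 + 4, so there are 18 full weeks plus 4 extra days.
Each full week contributes 5 weekdays (Mon–Fri): 18 × 5 = 90.
The 4 extra days are Fri, Sat, Sun, Mon — 2 of them qualify.
Total: 90 + 2 = 92.

92 weekdays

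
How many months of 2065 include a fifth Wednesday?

A month has five Wednesdays exactly when Wednesday falls within its first (length − 28) days.
Jan: 31 days, starts Thu → 5 of Thu, Fri, Sat
Feb: 28 days, starts Sun → 5 of (none)
Mar: 31 days, starts Sun → 5 of Sun, Mon, Tue
Apr: 30 days, starts Wed → 5 of Wed, Thu ✓
May: 31 days, starts Fri → 5 of Fri, Sat, Sun
Jun: 30 days, starts Mon → 5 of Mon, Tue
Jul: 31 days, starts Wed → 5 of Wed, Thu, Fri ✓
Aug: 31 days, starts Sat → 5 of Sat, Sun, Mon
Sep: 30 days, starts Tue → 5 of Tue, Wed ✓
Oct: 31 days, starts Thu → 5 of Thu, Fri, Sat
Nov: 30 days, starts Sun → 5 of Sun, Mon
Dec: 31 days, starts Tue → 5 of Tue, Wed, Thu ✓
Months with five Wednesdays: Apr, Jul, Sep, Dec.

4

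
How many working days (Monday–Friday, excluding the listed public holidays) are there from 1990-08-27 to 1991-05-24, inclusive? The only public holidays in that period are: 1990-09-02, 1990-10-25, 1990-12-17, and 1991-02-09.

1990-08-27 is a Monday.
That's 271 days from start to end, counting both.
271 = 7 × 38 + 5, so there are 38 full weeks plus 5 extra days.
Each full week contributes 5 weekdays (Mon–Fri): 38 × 5 = 190.
The 5 extra days are Mon, Tue, Wed, Thu, Fri — 5 of them qualify.
Total: 190 + 5 = 195.
Holidays: 1990-09-02 (Sun); 1990-10-25 (Thu); 1990-12-17 (Mon); 1991-02-09 (Sat).
2 of the 4 holidays fall on weekdays; the rest are weekends and were already excluded.
Business days: 195 − 2 = 193.

193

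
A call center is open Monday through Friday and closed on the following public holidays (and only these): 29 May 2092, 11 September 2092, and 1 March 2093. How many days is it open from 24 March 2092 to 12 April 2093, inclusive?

273

24 March 2092 is a Monday.
That's 385 days from start to end, counting both.
385 = 7 × 55, so the span is exactly 55 full weeks.
Each full week contributes 5 weekdays (Mon–Fri): 55 × 5 = 275.
Total: 275.
Holidays: 29 May 2092 (Thu); 11 September 2092 (Thu); 1 March 2093 (Sun).
2 of the 3 holidays fall on weekdays; the rest are weekends and were already excluded.
Business days: 275 − 2 = 273.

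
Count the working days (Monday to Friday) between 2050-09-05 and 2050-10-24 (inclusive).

2050-09-05 is a Monday.
That's 50 days from start to end, counting both.
50 = 7 × 7 + 1, so there are 7 full weeks plus 1 extra day.
Each full week contributes 5 weekdays (Mon–Fri): 7 × 5 = 35.
The 1 extra day is Monday — 1 of them qualifies.
Total: 35 + 1 = 36.

36 weekdays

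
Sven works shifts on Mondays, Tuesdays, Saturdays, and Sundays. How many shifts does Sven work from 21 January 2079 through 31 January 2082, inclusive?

633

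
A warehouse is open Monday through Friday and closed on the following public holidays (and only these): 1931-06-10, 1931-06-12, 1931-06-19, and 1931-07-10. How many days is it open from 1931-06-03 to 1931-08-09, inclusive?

1931-06-03 is a Wednesday.
The range spans 68 days (inclusive of both endpoints).
68 = 7 × 9 + 5, so there are 9 full weeks plus 5 extra days.
Each full week contributes 5 weekdays (Mon–Fri): 9 × 5 = 45.
The 5 extra days are Wed, Thu, Fri, Sat, Sun — 3 of them qualify.
Total: 45 + 3 = 48.
Holidays: 1931-06-10 (Wed); 1931-06-12 (Fri); 1931-06-19 (Fri); 1931-07-10 (Fri).
All 4 holidays fall on weekdays, so subtract 4.
Business days: 48 − 4 = 44.

44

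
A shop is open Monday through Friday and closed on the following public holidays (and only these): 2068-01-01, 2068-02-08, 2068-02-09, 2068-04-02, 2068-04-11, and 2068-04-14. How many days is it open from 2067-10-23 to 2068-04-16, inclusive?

122 working days

2067-10-23 is a Sunday.
The range spans 177 days (inclusive of both endpoints).
177 = 7 × 25 + 2, so there are 25 full weeks plus 2 extra days.
Each full week contributes 5 weekdays (Mon–Fri): 25 × 5 = 125.
The 2 extra days are Sunday, Monday — 1 of them qualifies.
Total: 125 + 1 = 126.
Holidays: 2068-01-01 (Sun); 2068-02-08 (Wed); 2068-02-09 (Thu); 2068-04-02 (Mon); 2068-04-11 (Wed); 2068-04-14 (Sat).
4 of the 6 holidays fall on weekdays; the rest are weekends and were already excluded.
Business days: 126 − 4 = 122.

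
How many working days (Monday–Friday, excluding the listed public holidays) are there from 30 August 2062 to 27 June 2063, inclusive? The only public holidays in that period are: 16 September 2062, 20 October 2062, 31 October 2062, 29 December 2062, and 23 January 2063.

212 working days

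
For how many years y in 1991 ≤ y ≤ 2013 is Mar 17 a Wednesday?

4

Day of week of March 17 in each year:
1991: Sun, 1992: Tue, 1993: Wed ✓, 1994: Thu, 1995: Fri, 1996: Sun, 1997: Mon, 1998: Tue, 1999: Wed ✓, 2000: Fri, 2001: Sat, 2002: Sun, 2003: Mon, 2004: Wed ✓, 2005: Thu, 2006: Fri, 2007: Sat, 2008: Mon, 2009: Tue, 2010: Wed ✓, 2011: Thu, 2012: Sat, 2013: Sun
Wednesdays: 1993, 1999, 2004, 2010.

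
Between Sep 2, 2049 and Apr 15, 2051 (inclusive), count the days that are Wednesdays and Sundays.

168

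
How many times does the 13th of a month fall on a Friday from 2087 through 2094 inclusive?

Friday-the-13ths by year:
2087: Jun
2088: Feb, Aug
2089: May
2090: Jan, Oct
2091: Apr, Jul
2092: Jun
2093: Feb, Mar, Nov
2094: Aug

13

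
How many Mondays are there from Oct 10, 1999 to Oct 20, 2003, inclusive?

Oct 10, 1999 is a Sunday.
The range spans 1472 days (inclusive of both endpoints).
1472 = 7 × 210 + 2, so there are 210 full weeks plus 2 extra days.
Each full week contributes one Monday: 210 so far.
The 2 extra days are Sunday, Monday — 1 of them qualifies.
Total: 210 + 1 = 211.

211 Mondays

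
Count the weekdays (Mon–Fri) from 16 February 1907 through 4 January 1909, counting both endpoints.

16 February 1907 is a Saturday.
The range spans 689 days (inclusive of both endpoints).
689 = 7 × 98 + 3, so there are 98 full weeks plus 3 extra days.
Each full week contributes 5 weekdays (Mon–Fri): 98 × 5 = 490.
The 3 extra days are Sat, Sun, Mon — 1 of them qualifies.
Total: 490 + 1 = 491.

491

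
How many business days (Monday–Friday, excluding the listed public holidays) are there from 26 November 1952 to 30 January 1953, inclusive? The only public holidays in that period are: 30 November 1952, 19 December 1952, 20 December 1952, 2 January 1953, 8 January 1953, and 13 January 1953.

26 November 1952 is a Wednesday.
That's 66 days from start to end, counting both.
66 = 7 × 9 + 3, so there are 9 full weeks plus 3 extra days.
Each full week contributes 5 weekdays (Mon–Fri): 9 × 5 = 45.
The 3 extra days are Wed, Thu, Fri — 3 of them qualify.
Total: 45 + 3 = 48.
Holidays: 30 November 1952 (Sun); 19 December 1952 (Fri); 20 December 1952 (Sat); 2 January 1953 (Fri); 8 January 1953 (Thu); 13 January 1953 (Tue).
4 of the 6 holidays fall on weekdays; the rest are weekends and were already excluded.
Business days: 48 − 4 = 44.

44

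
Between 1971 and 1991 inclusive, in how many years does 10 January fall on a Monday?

3

Day of week of January 10 in each year:
1971: Sun, 1972: Mon ✓, 1973: Wed, 1974: Thu, 1975: Fri, 1976: Sat, 1977: Mon ✓, 1978: Tue, 1979: Wed, 1980: Thu, 1981: Sat, 1982: Sun, 1983: Mon ✓, 1984: Tue, 1985: Thu, 1986: Fri, 1987: Sat, 1988: Sun, 1989: Tue, 1990: Wed, 1991: Thu
Mondays: 1972, 1977, 1983.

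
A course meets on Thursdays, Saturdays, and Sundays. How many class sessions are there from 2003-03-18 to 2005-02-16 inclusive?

2003-03-18 is a Tuesday.
That's 702 days from start to end, counting both.
702 = 7 × 100 + 2, so there are 100 full weeks plus 2 extra days.
Each full week contributes 3 days from the set (Thu, Sat, Sun): 100 × 3 = 300.
The 2 extra days are Tue, Wed — none qualify.
Total: 300 + 0 = 300.

300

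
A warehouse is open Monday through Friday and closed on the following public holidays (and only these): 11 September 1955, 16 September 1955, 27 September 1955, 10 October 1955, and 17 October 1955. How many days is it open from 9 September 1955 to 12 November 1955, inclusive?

42 business days

9 September 1955 is a Friday.
From 9 September 1955 to 12 November 1955 is 65 days inclusive.
65 = 7 × 9 + 2, so there are 9 full weeks plus 2 extra days.
Each full week contributes 5 weekdays (Mon–Fri): 9 × 5 = 45.
The 2 extra days are Friday, Saturday — 1 of them qualifies.
Total: 45 + 1 = 46.
Holidays: 11 September 1955 (Sun); 16 September 1955 (Fri); 27 September 1955 (Tue); 10 October 1955 (Mon); 17 October 1955 (Mon).
4 of the 5 holidays fall on weekdays; the rest are weekends and were already excluded.
Business days: 46 − 4 = 42.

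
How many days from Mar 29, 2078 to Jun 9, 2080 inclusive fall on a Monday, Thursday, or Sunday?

Mar 29, 2078 is a Tuesday.
That's 804 days from start to end, counting both.
804 = 7 × 114 + 6, so there are 114 full weeks plus 6 extra days.
Each full week contributes 3 days from the set (Mon, Thu, Sun): 114 × 3 = 342.
The 6 extra days are Tuesday, Wednesday, Thursday, Friday, Saturday, Sunday — 2 of them qualify.
Total: 342 + 2 = 344.

344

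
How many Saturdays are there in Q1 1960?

January 1, 1960 is a Friday.
The range spans 91 days (inclusive of both endpoints).
91 = 7 × 13, so the span is exactly 13 full weeks.
Each full week contributes one Saturday: 13 so far.

13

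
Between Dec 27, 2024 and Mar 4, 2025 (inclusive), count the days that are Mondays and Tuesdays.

Dec 27, 2024 is a Friday.
That's 68 days from start to end, counting both.
68 = 7 × 9 + 5, so there are 9 full weeks plus 5 extra days.
Each full week contributes 2 days from the set (Mon, Tue): 9 × 2 = 18.
The 5 extra days are Fri, Sat, Sun, Mon, Tue — 2 of them qualify.
Total: 18 + 2 = 20.

20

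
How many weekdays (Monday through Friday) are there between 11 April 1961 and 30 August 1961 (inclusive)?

102 weekdays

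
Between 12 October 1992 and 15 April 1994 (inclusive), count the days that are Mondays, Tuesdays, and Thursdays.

12 October 1992 is a Monday.
From 12 October 1992 to 15 April 1994 is 551 days inclusive.
551 = 7 × 78 + 5, so there are 78 full weeks plus 5 extra days.
Each full week contributes 3 days from the set (Mon, Tue, Thu): 78 × 3 = 234.
The 5 extra days are Mon, Tue, Wed, Thu, Fri — 3 of them qualify.
Total: 234 + 3 = 237.

237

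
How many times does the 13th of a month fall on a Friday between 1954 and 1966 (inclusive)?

Friday-the-13ths by year:
1954: Aug
1955: May
1956: Jan, Apr, Jul
1957: Sep, Dec
1958: Jun
1959: Feb, Mar, Nov
1960: May
1961: Jan, Oct
1962: Apr, Jul
1963: Sep, Dec
1964: Mar, Nov
1965: Aug
1966: May

22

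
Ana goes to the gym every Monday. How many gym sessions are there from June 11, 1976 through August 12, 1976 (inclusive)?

9 Mondays

June 11, 1976 is a Friday.
The range spans 63 days (inclusive of both endpoints).
63 = 7 × 9, so the span is exactly 9 full weeks.
Each full week contributes one Monday: 9 so far.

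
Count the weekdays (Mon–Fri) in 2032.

January 1, 2032 is a Thursday.
From January 1, 2032 to December 31, 2032 is 366 days inclusive.
366 = 7 × 52 + 2, so there are 52 full weeks plus 2 extra days.
Each full week contributes 5 weekdays (Mon–Fri): 52 × 5 = 260.
The 2 extra days are Thursday, Friday — 2 of them qualify.
Total: 260 + 2 = 262.

262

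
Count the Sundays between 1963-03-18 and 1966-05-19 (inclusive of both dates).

165

1963-03-18 is a Monday.
From 1963-03-18 to 1966-05-19 is 1159 days inclusive.
1159 = 7 × 165 + 4, so there are 165 full weeks plus 4 extra days.
Each full week contributes one Sunday: 165 so far.
The 4 extra days are Mon, Tue, Wed, Thu — none qualify.
Total: 165 + 0 = 165.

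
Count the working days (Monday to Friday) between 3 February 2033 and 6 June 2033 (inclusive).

88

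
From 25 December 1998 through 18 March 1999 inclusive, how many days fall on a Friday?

12

25 December 1998 is a Friday.
That's 84 days from start to end, counting both.
84 = 7 × 12, so the span is exactly 12 full weeks.
Each full week contributes one Friday: 12 so far.
Total: 12.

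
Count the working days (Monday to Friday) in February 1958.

Feb 1, 1958 is a Saturday.
The range spans 28 days (inclusive of both endpoints).
28 = 7 × 4, so the span is exactly 4 full weeks.
Each full week contributes 5 weekdays (Mon–Fri): 4 × 5 = 20.

20 weekdays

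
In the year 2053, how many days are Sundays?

January 1, 2053 is a Wednesday.
The range spans 365 days (inclusive of both endpoints).
365 = 7 × 52 + 1, so there are 52 full weeks plus 1 extra day.
Each full week contributes one Sunday: 52 so far.
The 1 extra day is Wednesday — none qualify.
Total: 52 + 0 = 52.

52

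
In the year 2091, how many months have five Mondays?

A month has five Mondays exactly when Monday falls within its first (length − 28) days.
Jan: 31 days, starts Mon → 5 of Mon, Tue, Wed ✓
Feb: 28 days, starts Thu → 5 of (none)
Mar: 31 days, starts Thu → 5 of Thu, Fri, Sat
Apr: 30 days, starts Sun → 5 of Sun, Mon ✓
May: 31 days, starts Tue → 5 of Tue, Wed, Thu
Jun: 30 days, starts Fri → 5 of Fri, Sat
Jul: 31 days, starts Sun → 5 of Sun, Mon, Tue ✓
Aug: 31 days, starts Wed → 5 of Wed, Thu, Fri
Sep: 30 days, starts Sat → 5 of Sat, Sun
Oct: 31 days, starts Mon → 5 of Mon, Tue, Wed ✓
Nov: 30 days, starts Thu → 5 of Thu, Fri
Dec: 31 days, starts Sat → 5 of Sat, Sun, Mon ✓
Months with five Mondays: Jan, Apr, Jul, Oct, Dec.

5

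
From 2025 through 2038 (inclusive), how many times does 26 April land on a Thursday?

Day of week of April 26 in each year:
2025: Sat, 2026: Sun, 2027: Mon, 2028: Wed, 2029: Thu ✓, 2030: Fri, 2031: Sat, 2032: Mon, 2033: Tue, 2034: Wed, 2035: Thu ✓, 2036: Sat, 2037: Sun, 2038: Mon
Thursdays: 2029, 2035.

2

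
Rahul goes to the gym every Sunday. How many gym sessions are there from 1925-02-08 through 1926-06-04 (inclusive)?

1925-02-08 is a Sunday.
From 1925-02-08 to 1926-06-04 is 482 days inclusive.
482 = 7 × 68 + 6, so there are 68 full weeks plus 6 extra days.
Each full week contributes one Sunday: 68 so far.
The 6 extra days are Sunday, Monday, Tuesday, Wednesday, Thursday, Friday — 1 of them qualifies.
Total: 68 + 1 = 69.

69 Sundays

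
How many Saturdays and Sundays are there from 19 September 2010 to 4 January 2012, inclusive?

19 September 2010 is a Sunday.
From 19 September 2010 to 4 January 2012 is 473 days inclusive.
473 = 7 × 67 + 4, so there are 67 full weeks plus 4 extra days.
Each full week contributes 2 weekend days (Sat, Sun): 67 × 2 = 134.
The 4 extra days are Sun, Mon, Tue, Wed — 1 of them qualifies.
Total: 134 + 1 = 135.

135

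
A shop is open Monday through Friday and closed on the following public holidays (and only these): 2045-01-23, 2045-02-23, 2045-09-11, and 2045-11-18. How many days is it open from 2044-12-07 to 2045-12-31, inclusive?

2044-12-07 is a Wednesday.
That's 390 days from start to end, counting both.
390 = 7 × 55 + 5, so there are 55 full weeks plus 5 extra days.
Each full week contributes 5 weekdays (Mon–Fri): 55 × 5 = 275.
The 5 extra days are Wed, Thu, Fri, Sat, Sun — 3 of them qualify.
Total: 275 + 3 = 278.
Holidays: 2045-01-23 (Mon); 2045-02-23 (Thu); 2045-09-11 (Mon); 2045-11-18 (Sat).
3 of the 4 holidays fall on weekdays; the rest are weekends and were already excluded.
Business days: 278 − 3 = 275.

275 business days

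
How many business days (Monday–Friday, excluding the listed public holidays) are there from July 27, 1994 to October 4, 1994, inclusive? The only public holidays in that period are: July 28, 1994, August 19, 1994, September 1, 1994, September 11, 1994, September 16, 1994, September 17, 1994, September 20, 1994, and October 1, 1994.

45

July 27, 1994 is a Wednesday.
From July 27, 1994 to October 4, 1994 is 70 days inclusive.
70 = 7 × 10, so the span is exactly 10 full weeks.
Each full week contributes 5 weekdays (Mon–Fri): 10 × 5 = 50.
Total: 50.
Holidays: July 28, 1994 (Thu); August 19, 1994 (Fri); September 1, 1994 (Thu); September 11, 1994 (Sun); September 16, 1994 (Fri); September 17, 1994 (Sat); September 20, 1994 (Tue); October 1, 1994 (Sat).
5 of the 8 holidays fall on weekdays; the rest are weekends and were already excluded.
Business days: 50 − 5 = 45.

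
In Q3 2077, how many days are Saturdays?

13

2077-07-01 is a Thursday.
The range spans 92 days (inclusive of both endpoints).
92 = 7 × 13 + 1, so there are 13 full weeks plus 1 extra day.
Each full week contributes one Saturday: 13 so far.
The 1 extra day is Thursday — none qualify.
Total: 13 + 0 = 13.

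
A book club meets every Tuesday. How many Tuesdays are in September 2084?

4

September 1, 2084 is a Friday.
From September 1, 2084 to September 30, 2084 is 30 days inclusive.
30 = 7 × 4 + 2, so there are 4 full weeks plus 2 extra days.
Each full week contributes one Tuesday: 4 so far.
The 2 extra days are Friday, Saturday — none qualify.
Total: 4 + 0 = 4.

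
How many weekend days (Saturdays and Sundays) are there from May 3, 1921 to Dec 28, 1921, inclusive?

68

May 3, 1921 is a Tuesday.
That's 240 days from start to end, counting both.
240 = 7 × 34 + 2, so there are 34 full weeks plus 2 extra days.
Each full week contributes 2 weekend days (Sat, Sun): 34 × 2 = 68.
The 2 extra days are Tuesday, Wednesday — none qualify.
Total: 68 + 0 = 68.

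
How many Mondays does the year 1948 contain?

52

1 January 1948 is a Thursday.
From 1 January 1948 to 31 December 1948 is 366 days inclusive.
366 = 7 × 52 + 2, so there are 52 full weeks plus 2 extra days.
Each full week contributes one Monday: 52 so far.
The 2 extra days are Thursday, Friday — none qualify.
Total: 52 + 0 = 52.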